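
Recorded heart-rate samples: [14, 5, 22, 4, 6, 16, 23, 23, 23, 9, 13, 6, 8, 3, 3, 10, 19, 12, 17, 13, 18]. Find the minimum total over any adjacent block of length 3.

14

(14, 5, 22) → sum 41
(5, 22, 4) → sum 31
(22, 4, 6) → sum 32
(4, 6, 16) → sum 26
(6, 16, 23) → sum 45
(16, 23, 23) → sum 62
(23, 23, 23) → sum 69
(23, 23, 9) → sum 55
(23, 9, 13) → sum 45
(9, 13, 6) → sum 28
(13, 6, 8) → sum 27
(6, 8, 3) → sum 17
(8, 3, 3) → sum 14
(3, 3, 10) → sum 16
(3, 10, 19) → sum 32
(10, 19, 12) → sum 41
(19, 12, 17) → sum 48
(12, 17, 13) → sum 42
(17, 13, 18) → sum 48
Minimum of these is 14.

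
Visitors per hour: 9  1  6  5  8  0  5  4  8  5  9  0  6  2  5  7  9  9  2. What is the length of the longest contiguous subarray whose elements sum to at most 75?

15

→ 9: sum 9, len 1
→ 1: sum 10, len 2
→ 6: sum 16, len 3
→ 5: sum 21, len 4
→ 8: sum 29, len 5
→ 0: sum 29, len 6
→ 5: sum 34, len 7
→ 4: sum 38, len 8
→ 8: sum 46, len 9
→ 5: sum 51, len 10
→ 9: sum 60, len 11
→ 0: sum 60, len 12
→ 6: sum 66, len 13
→ 2: sum 68, len 14
→ 5: sum 73, len 15
→ 7 (dropped 9): sum 71, len 15
→ 9 (dropped 1, 6): sum 73, len 14
→ 9 (dropped 5, 8): sum 69, len 13
→ 2: sum 71, len 14
Longest length seen: 15.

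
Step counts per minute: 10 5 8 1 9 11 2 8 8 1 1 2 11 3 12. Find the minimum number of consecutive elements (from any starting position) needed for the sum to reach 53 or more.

Extend right; whenever the sum reaches 53, record the length and shrink from the left:
add 10: running sum 10 < 53
add 5: running sum 15 < 53
add 8: running sum 23 < 53
add 1: running sum 24 < 53
add 9: running sum 33 < 53
add 11: running sum 44 < 53
add 2: running sum 46 < 53
add 8: shortest ending here [10, 5, 8, 1, 9, 11, 2, 8] sum 54, len 8
add 8: shortest ending here [10, 5, 8, 1, 9, 11, 2, 8, 8] sum 62, len 9
add 1: shortest ending here [5, 8, 1, 9, 11, 2, 8, 8, 1] sum 53, len 9
add 1: shortest ending here [5, 8, 1, 9, 11, 2, 8, 8, 1, 1] sum 54, len 10
add 2: shortest ending here [5, 8, 1, 9, 11, 2, 8, 8, 1, 1, 2] sum 56, len 11
add 11: shortest ending here [9, 11, 2, 8, 8, 1, 1, 2, 11] sum 53, len 9
add 3: shortest ending here [9, 11, 2, 8, 8, 1, 1, 2, 11, 3] sum 56, len 10
add 12: shortest ending here [11, 2, 8, 8, 1, 1, 2, 11, 3, 12] sum 59, len 10
Shortest qualifying length: 8.

8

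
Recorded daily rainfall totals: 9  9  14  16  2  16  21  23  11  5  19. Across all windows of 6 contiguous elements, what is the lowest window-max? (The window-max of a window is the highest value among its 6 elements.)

16

(9, 9, 14, 16, 2, 16) → max 16
(9, 14, 16, 2, 16, 21) → max 21
(14, 16, 2, 16, 21, 23) → max 23
(16, 2, 16, 21, 23, 11) → max 23
(2, 16, 21, 23, 11, 5) → max 23
(16, 21, 23, 11, 5, 19) → max 23
Lowest of these is 16.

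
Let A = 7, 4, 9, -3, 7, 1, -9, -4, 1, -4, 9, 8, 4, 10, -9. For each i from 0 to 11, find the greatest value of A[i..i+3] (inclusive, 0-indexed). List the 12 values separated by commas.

9, 9, 9, 7, 7, 1, 1, 9, 9, 9, 10, 10

(7, 4, 9, -3) → max 9
(4, 9, -3, 7) → max 9
(9, -3, 7, 1) → max 9
(-3, 7, 1, -9) → max 7
(7, 1, -9, -4) → max 7
(1, -9, -4, 1) → max 1
(-9, -4, 1, -4) → max 1
(-4, 1, -4, 9) → max 9
(1, -4, 9, 8) → max 9
(-4, 9, 8, 4) → max 9
(9, 8, 4, 10) → max 10
(8, 4, 10, -9) → max 10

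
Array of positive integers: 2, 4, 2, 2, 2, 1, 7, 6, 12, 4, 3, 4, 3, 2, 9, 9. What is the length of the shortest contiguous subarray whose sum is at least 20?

add 2: running sum 2 < 20
add 4: running sum 6 < 20
add 2: running sum 8 < 20
add 2: running sum 10 < 20
add 2: running sum 12 < 20
add 1: running sum 13 < 20
add 7: shortest ending here [2, 4, 2, 2, 2, 1, 7] sum 20, len 7
add 6: shortest ending here [2, 2, 2, 1, 7, 6] sum 20, len 6
add 12: shortest ending here [7, 6, 12] sum 25, len 3
add 4: shortest ending here [6, 12, 4] sum 22, len 3
add 3: shortest ending here [6, 12, 4, 3] sum 25, len 4
add 4: shortest ending here [12, 4, 3, 4] sum 23, len 4
add 3: shortest ending here [12, 4, 3, 4, 3] sum 26, len 5
add 2: shortest ending here [12, 4, 3, 4, 3, 2] sum 28, len 6
add 9: shortest ending here [3, 4, 3, 2, 9] sum 21, len 5
add 9: shortest ending here [2, 9, 9] sum 20, len 3
Shortest qualifying length: 3.

3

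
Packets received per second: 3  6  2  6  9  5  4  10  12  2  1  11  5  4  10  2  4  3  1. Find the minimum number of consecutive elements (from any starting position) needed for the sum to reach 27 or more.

add 3: running sum 3 < 27
add 6: running sum 9 < 27
add 2: running sum 11 < 27
add 6: running sum 17 < 27
add 9: running sum 26 < 27
end 5: [6, 2, 6, 9, 5] sum 28, len 5
end 6: [6, 2, 6, 9, 5, 4] sum 32, len 6
end 7: [9, 5, 4, 10] sum 28, len 4
end 8: [5, 4, 10, 12] sum 31, len 4
end 9: [4, 10, 12, 2] sum 28, len 4
end 10: [4, 10, 12, 2, 1] sum 29, len 5
end 11: [10, 12, 2, 1, 11] sum 36, len 5
end 12: [12, 2, 1, 11, 5] sum 31, len 5
end 13: [12, 2, 1, 11, 5, 4] sum 35, len 6
end 14: [11, 5, 4, 10] sum 30, len 4
end 15: [11, 5, 4, 10, 2] sum 32, len 5
end 16: [11, 5, 4, 10, 2, 4] sum 36, len 6
end 17: [5, 4, 10, 2, 4, 3] sum 28, len 6
end 18: [5, 4, 10, 2, 4, 3, 1] sum 29, len 7
Shortest qualifying length: 4.

4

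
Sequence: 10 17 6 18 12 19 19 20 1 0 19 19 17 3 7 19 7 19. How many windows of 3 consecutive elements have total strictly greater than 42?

(10, 17, 6) → sum 33
(17, 6, 18) → sum 41
(6, 18, 12) → sum 36
(18, 12, 19) → sum 49  > 42 ✓
(12, 19, 19) → sum 50  > 42 ✓
(19, 19, 20) → sum 58  > 42 ✓
(19, 20, 1) → sum 40
(20, 1, 0) → sum 21
(1, 0, 19) → sum 20
(0, 19, 19) → sum 38
(19, 19, 17) → sum 55  > 42 ✓
(19, 17, 3) → sum 39
(17, 3, 7) → sum 27
(3, 7, 19) → sum 29
(7, 19, 7) → sum 33
(19, 7, 19) → sum 45  > 42 ✓
5 windows satisfy the condition.

5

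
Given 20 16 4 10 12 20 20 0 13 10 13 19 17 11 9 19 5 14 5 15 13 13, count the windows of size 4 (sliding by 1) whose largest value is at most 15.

20 16 4 10 → max 20
16 4 10 12 → max 16
4 10 12 20 → max 20
10 12 20 20 → max 20
12 20 20 0 → max 20
20 20 0 13 → max 20
20 0 13 10 → max 20
0 13 10 13 → max 13  ≤ 15 ✓
13 10 13 19 → max 19
10 13 19 17 → max 19
13 19 17 11 → max 19
19 17 11 9 → max 19
17 11 9 19 → max 19
11 9 19 5 → max 19
9 19 5 14 → max 19
19 5 14 5 → max 19
5 14 5 15 → max 15  ≤ 15 ✓
14 5 15 13 → max 15  ≤ 15 ✓
5 15 13 13 → max 15  ≤ 15 ✓
4 windows satisfy the condition.

4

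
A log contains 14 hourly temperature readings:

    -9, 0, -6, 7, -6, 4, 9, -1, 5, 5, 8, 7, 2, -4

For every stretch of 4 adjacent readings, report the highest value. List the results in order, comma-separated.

7, 7, 7, 9, 9, 9, 9, 8, 8, 8, 8

Sliding a size-4 window across the 14 values:
(-9, 0, -6, 7) → max 7
(0, -6, 7, -6) → max 7
(-6, 7, -6, 4) → max 7
(7, -6, 4, 9) → max 9
(-6, 4, 9, -1) → max 9
(4, 9, -1, 5) → max 9
(9, -1, 5, 5) → max 9
(-1, 5, 5, 8) → max 8
(5, 5, 8, 7) → max 8
(5, 8, 7, 2) → max 8
(8, 7, 2, -4) → max 8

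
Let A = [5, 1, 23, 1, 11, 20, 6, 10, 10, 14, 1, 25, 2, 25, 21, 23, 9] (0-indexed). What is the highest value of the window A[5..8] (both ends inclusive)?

20

Elements at indices 5..8: 20, 6, 10, 10
max(20, 6, 10, 10) = 20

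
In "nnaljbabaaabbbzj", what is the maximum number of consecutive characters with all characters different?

add n: [n] len 1
add n (repeat n, move left end past it): [n] len 1
add a: [n, a] len 2
add l: [n, a, l] len 3
add j: [n, a, l, j] len 4
add b: [n, a, l, j, b] len 5
add a (repeat a, move left end past it): [l, j, b, a] len 4
add b (repeat b, move left end past it): [a, b] len 2
add a (repeat a, move left end past it): [b, a] len 2
add a (repeat a, move left end past it): [a] len 1
add a (repeat a, move left end past it): [a] len 1
add b: [a, b] len 2
add b (repeat b, move left end past it): [b] len 1
add b (repeat b, move left end past it): [b] len 1
add z: [b, z] len 2
add j: [b, z, j] len 3
Longest all-distinct length: 5.

5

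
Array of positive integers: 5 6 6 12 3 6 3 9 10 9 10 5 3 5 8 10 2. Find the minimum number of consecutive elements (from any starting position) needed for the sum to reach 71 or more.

add 5: running sum 5 < 71
add 6: running sum 11 < 71
add 6: running sum 17 < 71
add 12: running sum 29 < 71
add 3: running sum 32 < 71
add 6: running sum 38 < 71
add 3: running sum 41 < 71
add 9: running sum 50 < 71
add 10: running sum 60 < 71
add 9: running sum 69 < 71
add 10: shortest ending here [6, 6, 12, 3, 6, 3, 9, 10, 9, 10] sum 74, len 10
add 5: shortest ending here [6, 12, 3, 6, 3, 9, 10, 9, 10, 5] sum 73, len 10
add 3: shortest ending here [6, 12, 3, 6, 3, 9, 10, 9, 10, 5, 3] sum 76, len 11
add 5: shortest ending here [12, 3, 6, 3, 9, 10, 9, 10, 5, 3, 5] sum 75, len 11
add 8: shortest ending here [3, 6, 3, 9, 10, 9, 10, 5, 3, 5, 8] sum 71, len 11
add 10: shortest ending here [3, 9, 10, 9, 10, 5, 3, 5, 8, 10] sum 72, len 10
add 2: shortest ending here [9, 10, 9, 10, 5, 3, 5, 8, 10, 2] sum 71, len 10
Shortest qualifying length: 10.

10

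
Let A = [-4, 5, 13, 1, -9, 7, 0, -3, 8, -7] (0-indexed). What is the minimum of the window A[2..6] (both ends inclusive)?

-9

Elements at indices 2..6: 13, 1, -9, 7, 0
min(13, 1, -9, 7, 0) = -9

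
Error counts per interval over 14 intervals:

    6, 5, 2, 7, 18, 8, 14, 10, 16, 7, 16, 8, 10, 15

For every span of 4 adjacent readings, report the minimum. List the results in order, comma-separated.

2, 2, 2, 7, 8, 8, 7, 7, 7, 7, 8

Sliding a size-4 window across the 14 values:
[6, 5, 2, 7] → min 2
[5, 2, 7, 18] → min 2
[2, 7, 18, 8] → min 2
[7, 18, 8, 14] → min 7
[18, 8, 14, 10] → min 8
[8, 14, 10, 16] → min 8
[14, 10, 16, 7] → min 7
[10, 16, 7, 16] → min 7
[16, 7, 16, 8] → min 7
[7, 16, 8, 10] → min 7
[16, 8, 10, 15] → min 8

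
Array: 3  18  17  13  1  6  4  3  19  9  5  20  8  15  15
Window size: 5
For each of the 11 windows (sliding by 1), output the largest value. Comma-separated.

18, 18, 17, 13, 19, 19, 19, 20, 20, 20, 20

[3, 18, 17, 13, 1] → max 18
[18, 17, 13, 1, 6] → max 18
[17, 13, 1, 6, 4] → max 17
[13, 1, 6, 4, 3] → max 13
[1, 6, 4, 3, 19] → max 19
[6, 4, 3, 19, 9] → max 19
[4, 3, 19, 9, 5] → max 19
[3, 19, 9, 5, 20] → max 20
[19, 9, 5, 20, 8] → max 20
[9, 5, 20, 8, 15] → max 20
[5, 20, 8, 15, 15] → max 20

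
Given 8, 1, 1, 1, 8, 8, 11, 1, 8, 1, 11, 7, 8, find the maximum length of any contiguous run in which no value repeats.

[8] len 1
[8, 1] len 2
[1] len 1
[1] len 1
[1, 8] len 2
[8] len 1
[8, 11] len 2
[8, 11, 1] len 3
[11, 1, 8] len 3
[8, 1] len 2
[8, 1, 11] len 3
[8, 1, 11, 7] len 4
[1, 11, 7, 8] len 4
Longest all-distinct length: 4.

4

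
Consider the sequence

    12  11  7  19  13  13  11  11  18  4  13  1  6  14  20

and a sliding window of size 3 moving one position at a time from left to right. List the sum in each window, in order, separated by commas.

(12, 11, 7) → sum 30
(11, 7, 19) → sum 37
(7, 19, 13) → sum 39
(19, 13, 13) → sum 45
(13, 13, 11) → sum 37
(13, 11, 11) → sum 35
(11, 11, 18) → sum 40
(11, 18, 4) → sum 33
(18, 4, 13) → sum 35
(4, 13, 1) → sum 18
(13, 1, 6) → sum 20
(1, 6, 14) → sum 21
(6, 14, 20) → sum 40

30, 37, 39, 45, 37, 35, 40, 33, 35, 18, 20, 21, 40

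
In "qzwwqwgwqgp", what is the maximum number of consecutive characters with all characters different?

add q: [q] len 1
add z: [q, z] len 2
add w: [q, z, w] len 3
add w (repeat w, move left end past it): [w] len 1
add q: [w, q] len 2
add w (repeat w, move left end past it): [q, w] len 2
add g: [q, w, g] len 3
add w (repeat w, move left end past it): [g, w] len 2
add q: [g, w, q] len 3
add g (repeat g, move left end past it): [w, q, g] len 3
add p: [w, q, g, p] len 4
Longest all-distinct length: 4.

4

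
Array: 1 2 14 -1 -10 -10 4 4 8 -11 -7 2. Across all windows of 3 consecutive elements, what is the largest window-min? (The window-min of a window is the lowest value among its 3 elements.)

4

(1, 2, 14) → min 1
(2, 14, -1) → min -1
(14, -1, -10) → min -10
(-1, -10, -10) → min -10
(-10, -10, 4) → min -10
(-10, 4, 4) → min -10
(4, 4, 8) → min 4
(4, 8, -11) → min -11
(8, -11, -7) → min -11
(-11, -7, 2) → min -11
Largest of these is 4.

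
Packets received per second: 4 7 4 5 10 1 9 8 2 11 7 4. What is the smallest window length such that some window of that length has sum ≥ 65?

11

add 4: running sum 4 < 65
add 7: running sum 11 < 65
add 4: running sum 15 < 65
add 5: running sum 20 < 65
add 10: running sum 30 < 65
add 1: running sum 31 < 65
add 9: running sum 40 < 65
add 8: running sum 48 < 65
add 2: running sum 50 < 65
add 11: running sum 61 < 65
end 10: [4, 7, 4, 5, 10, 1, 9, 8, 2, 11, 7] sum 68, len 11
end 11: [7, 4, 5, 10, 1, 9, 8, 2, 11, 7, 4] sum 68, len 11
Shortest qualifying length: 11.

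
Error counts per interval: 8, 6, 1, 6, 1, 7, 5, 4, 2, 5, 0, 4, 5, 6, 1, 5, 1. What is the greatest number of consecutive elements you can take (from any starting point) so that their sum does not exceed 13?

[8] sum 8 len 1
[6] sum 6 len 1
[6, 1] sum 7 len 2
[6, 1, 6] sum 13 len 3
[1, 6, 1] sum 8 len 3
[1, 7] sum 8 len 2
[1, 7, 5] sum 13 len 3
[5, 4] sum 9 len 2
[5, 4, 2] sum 11 len 3
[4, 2, 5] sum 11 len 3
[4, 2, 5, 0] sum 11 len 4
[2, 5, 0, 4] sum 11 len 4
[0, 4, 5] sum 9 len 3
[5, 6] sum 11 len 2
[5, 6, 1] sum 12 len 3
[6, 1, 5] sum 12 len 3
[6, 1, 5, 1] sum 13 len 4
Longest length seen: 4.

4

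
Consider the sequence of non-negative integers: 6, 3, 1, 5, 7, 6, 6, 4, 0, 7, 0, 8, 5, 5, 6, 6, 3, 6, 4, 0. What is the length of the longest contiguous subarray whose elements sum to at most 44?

10

add 6: [6] sum 6, len 1
add 3: [6, 3] sum 9, len 2
add 1: [6, 3, 1] sum 10, len 3
add 5: [6, 3, 1, 5] sum 15, len 4
add 7: [6, 3, 1, 5, 7] sum 22, len 5
add 6: [6, 3, 1, 5, 7, 6] sum 28, len 6
add 6: [6, 3, 1, 5, 7, 6, 6] sum 34, len 7
add 4: [6, 3, 1, 5, 7, 6, 6, 4] sum 38, len 8
add 0: [6, 3, 1, 5, 7, 6, 6, 4, 0] sum 38, len 9
add 7: [3, 1, 5, 7, 6, 6, 4, 0, 7] sum 39, len 9
add 0: [3, 1, 5, 7, 6, 6, 4, 0, 7, 0] sum 39, len 10
add 8: [1, 5, 7, 6, 6, 4, 0, 7, 0, 8] sum 44, len 10
add 5: [7, 6, 6, 4, 0, 7, 0, 8, 5] sum 43, len 9
add 5: [6, 6, 4, 0, 7, 0, 8, 5, 5] sum 41, len 9
add 6: [6, 4, 0, 7, 0, 8, 5, 5, 6] sum 41, len 9
add 6: [4, 0, 7, 0, 8, 5, 5, 6, 6] sum 41, len 9
add 3: [4, 0, 7, 0, 8, 5, 5, 6, 6, 3] sum 44, len 10
add 6: [0, 8, 5, 5, 6, 6, 3, 6] sum 39, len 8
add 4: [0, 8, 5, 5, 6, 6, 3, 6, 4] sum 43, len 9
add 0: [0, 8, 5, 5, 6, 6, 3, 6, 4, 0] sum 43, len 10
Longest length seen: 10.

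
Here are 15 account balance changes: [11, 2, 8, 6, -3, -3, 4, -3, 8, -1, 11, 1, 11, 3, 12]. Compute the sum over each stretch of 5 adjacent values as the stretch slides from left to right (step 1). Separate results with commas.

[11, 2, 8, 6, -3] → sum 24
[2, 8, 6, -3, -3] → sum 10
[8, 6, -3, -3, 4] → sum 12
[6, -3, -3, 4, -3] → sum 1
[-3, -3, 4, -3, 8] → sum 3
[-3, 4, -3, 8, -1] → sum 5
[4, -3, 8, -1, 11] → sum 19
[-3, 8, -1, 11, 1] → sum 16
[8, -1, 11, 1, 11] → sum 30
[-1, 11, 1, 11, 3] → sum 25
[11, 1, 11, 3, 12] → sum 38

24, 10, 12, 1, 3, 5, 19, 16, 30, 25, 38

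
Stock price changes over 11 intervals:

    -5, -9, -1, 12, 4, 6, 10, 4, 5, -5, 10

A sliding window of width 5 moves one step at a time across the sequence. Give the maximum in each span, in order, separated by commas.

(-5, -9, -1, 12, 4) → max 12
(-9, -1, 12, 4, 6) → max 12
(-1, 12, 4, 6, 10) → max 12
(12, 4, 6, 10, 4) → max 12
(4, 6, 10, 4, 5) → max 10
(6, 10, 4, 5, -5) → max 10
(10, 4, 5, -5, 10) → max 10

12, 12, 12, 12, 10, 10, 10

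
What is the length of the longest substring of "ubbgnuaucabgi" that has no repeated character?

6

add u: [u] len 1
add b: [u, b] len 2
add b (repeat b, move left end past it): [b] len 1
add g: [b, g] len 2
add n: [b, g, n] len 3
add u: [b, g, n, u] len 4
add a: [b, g, n, u, a] len 5
add u (repeat u, move left end past it): [a, u] len 2
add c: [a, u, c] len 3
add a (repeat a, move left end past it): [u, c, a] len 3
add b: [u, c, a, b] len 4
add g: [u, c, a, b, g] len 5
add i: [u, c, a, b, g, i] len 6
Longest all-distinct length: 6.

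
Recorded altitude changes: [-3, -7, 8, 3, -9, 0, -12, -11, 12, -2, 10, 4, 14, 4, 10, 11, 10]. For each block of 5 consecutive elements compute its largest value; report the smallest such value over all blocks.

Window maxs for each of the 13 positions:
[-3, -7, 8, 3, -9] → max 8
[-7, 8, 3, -9, 0] → max 8
[8, 3, -9, 0, -12] → max 8
[3, -9, 0, -12, -11] → max 3
[-9, 0, -12, -11, 12] → max 12
[0, -12, -11, 12, -2] → max 12
[-12, -11, 12, -2, 10] → max 12
[-11, 12, -2, 10, 4] → max 12
[12, -2, 10, 4, 14] → max 14
[-2, 10, 4, 14, 4] → max 14
[10, 4, 14, 4, 10] → max 14
[4, 14, 4, 10, 11] → max 14
[14, 4, 10, 11, 10] → max 14
Smallest of these is 3.

3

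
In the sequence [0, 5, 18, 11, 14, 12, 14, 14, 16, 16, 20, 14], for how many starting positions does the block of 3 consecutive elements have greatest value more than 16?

5

0 5 18 → max 18  > 16 ✓
5 18 11 → max 18  > 16 ✓
18 11 14 → max 18  > 16 ✓
11 14 12 → max 14
14 12 14 → max 14
12 14 14 → max 14
14 14 16 → max 16
14 16 16 → max 16
16 16 20 → max 20  > 16 ✓
16 20 14 → max 20  > 16 ✓
5 windows satisfy the condition.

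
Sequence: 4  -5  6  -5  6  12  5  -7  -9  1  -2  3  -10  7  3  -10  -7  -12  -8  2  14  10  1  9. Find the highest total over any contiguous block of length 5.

36

Window sums for each of the 20 positions:
(4, -5, 6, -5, 6) → sum 6
(-5, 6, -5, 6, 12) → sum 14
(6, -5, 6, 12, 5) → sum 24
(-5, 6, 12, 5, -7) → sum 11
(6, 12, 5, -7, -9) → sum 7
(12, 5, -7, -9, 1) → sum 2
(5, -7, -9, 1, -2) → sum -12
(-7, -9, 1, -2, 3) → sum -14
(-9, 1, -2, 3, -10) → sum -17
(1, -2, 3, -10, 7) → sum -1
(-2, 3, -10, 7, 3) → sum 1
(3, -10, 7, 3, -10) → sum -7
(-10, 7, 3, -10, -7) → sum -17
(7, 3, -10, -7, -12) → sum -19
(3, -10, -7, -12, -8) → sum -34
(-10, -7, -12, -8, 2) → sum -35
(-7, -12, -8, 2, 14) → sum -11
(-12, -8, 2, 14, 10) → sum 6
(-8, 2, 14, 10, 1) → sum 19
(2, 14, 10, 1, 9) → sum 36
Highest of these is 36.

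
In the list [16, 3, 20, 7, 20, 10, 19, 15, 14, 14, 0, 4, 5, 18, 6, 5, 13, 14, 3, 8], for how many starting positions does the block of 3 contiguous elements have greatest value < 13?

1

[16, 3, 20] → max 20
[3, 20, 7] → max 20
[20, 7, 20] → max 20
[7, 20, 10] → max 20
[20, 10, 19] → max 20
[10, 19, 15] → max 19
[19, 15, 14] → max 19
[15, 14, 14] → max 15
[14, 14, 0] → max 14
[14, 0, 4] → max 14
[0, 4, 5] → max 5  < 13 ✓
[4, 5, 18] → max 18
[5, 18, 6] → max 18
[18, 6, 5] → max 18
[6, 5, 13] → max 13
[5, 13, 14] → max 14
[13, 14, 3] → max 14
[14, 3, 8] → max 14
1 window satisfy the condition.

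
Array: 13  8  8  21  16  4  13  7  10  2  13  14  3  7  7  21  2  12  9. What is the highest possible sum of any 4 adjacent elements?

54

[13, 8, 8, 21] → sum 50
[8, 8, 21, 16] → sum 53
[8, 21, 16, 4] → sum 49
[21, 16, 4, 13] → sum 54
[16, 4, 13, 7] → sum 40
[4, 13, 7, 10] → sum 34
[13, 7, 10, 2] → sum 32
[7, 10, 2, 13] → sum 32
[10, 2, 13, 14] → sum 39
[2, 13, 14, 3] → sum 32
[13, 14, 3, 7] → sum 37
[14, 3, 7, 7] → sum 31
[3, 7, 7, 21] → sum 38
[7, 7, 21, 2] → sum 37
[7, 21, 2, 12] → sum 42
[21, 2, 12, 9] → sum 44
Highest of these is 54.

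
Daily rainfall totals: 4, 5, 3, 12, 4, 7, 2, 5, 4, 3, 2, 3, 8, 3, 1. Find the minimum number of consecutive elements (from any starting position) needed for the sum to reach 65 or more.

add 4: running sum 4 < 65
add 5: running sum 9 < 65
add 3: running sum 12 < 65
add 12: running sum 24 < 65
add 4: running sum 28 < 65
add 7: running sum 35 < 65
add 2: running sum 37 < 65
add 5: running sum 42 < 65
add 4: running sum 46 < 65
add 3: running sum 49 < 65
add 2: running sum 51 < 65
add 3: running sum 54 < 65
add 8: running sum 62 < 65
end 13: [4, 5, 3, 12, 4, 7, 2, 5, 4, 3, 2, 3, 8, 3] sum 65, len 14
end 14: [4, 5, 3, 12, 4, 7, 2, 5, 4, 3, 2, 3, 8, 3, 1] sum 66, len 15
Shortest qualifying length: 14.

14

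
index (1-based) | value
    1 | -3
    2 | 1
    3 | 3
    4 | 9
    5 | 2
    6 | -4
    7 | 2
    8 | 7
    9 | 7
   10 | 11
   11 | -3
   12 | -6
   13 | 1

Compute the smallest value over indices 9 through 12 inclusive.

Elements at indices 9..12: 7, 11, -3, -6
min(7, 11, -3, -6) = -6

-6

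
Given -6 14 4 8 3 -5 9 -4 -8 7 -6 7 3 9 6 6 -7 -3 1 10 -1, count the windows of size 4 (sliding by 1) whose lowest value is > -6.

-6 14 4 8 → min -6
14 4 8 3 → min 3  > -6 ✓
4 8 3 -5 → min -5  > -6 ✓
8 3 -5 9 → min -5  > -6 ✓
3 -5 9 -4 → min -5  > -6 ✓
-5 9 -4 -8 → min -8
9 -4 -8 7 → min -8
-4 -8 7 -6 → min -8
-8 7 -6 7 → min -8
7 -6 7 3 → min -6
-6 7 3 9 → min -6
7 3 9 6 → min 3  > -6 ✓
3 9 6 6 → min 3  > -6 ✓
9 6 6 -7 → min -7
6 6 -7 -3 → min -7
6 -7 -3 1 → min -7
-7 -3 1 10 → min -7
-3 1 10 -1 → min -3  > -6 ✓
7 windows satisfy the condition.

7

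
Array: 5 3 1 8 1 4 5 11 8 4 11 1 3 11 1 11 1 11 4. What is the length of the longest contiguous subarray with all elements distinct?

[5] len 1
[5, 3] len 2
[5, 3, 1] len 3
[5, 3, 1, 8] len 4
[8, 1] len 2
[8, 1, 4] len 3
[8, 1, 4, 5] len 4
[8, 1, 4, 5, 11] len 5
[1, 4, 5, 11, 8] len 5
[5, 11, 8, 4] len 4
[8, 4, 11] len 3
[8, 4, 11, 1] len 4
[8, 4, 11, 1, 3] len 5
[1, 3, 11] len 3
[3, 11, 1] len 3
[1, 11] len 2
[11, 1] len 2
[1, 11] len 2
[1, 11, 4] len 3
Longest all-distinct length: 5.

5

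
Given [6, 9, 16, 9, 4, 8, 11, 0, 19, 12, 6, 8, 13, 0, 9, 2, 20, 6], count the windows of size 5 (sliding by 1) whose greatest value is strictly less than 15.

4

[6, 9, 16, 9, 4] → max 16
[9, 16, 9, 4, 8] → max 16
[16, 9, 4, 8, 11] → max 16
[9, 4, 8, 11, 0] → max 11  < 15 ✓
[4, 8, 11, 0, 19] → max 19
[8, 11, 0, 19, 12] → max 19
[11, 0, 19, 12, 6] → max 19
[0, 19, 12, 6, 8] → max 19
[19, 12, 6, 8, 13] → max 19
[12, 6, 8, 13, 0] → max 13  < 15 ✓
[6, 8, 13, 0, 9] → max 13  < 15 ✓
[8, 13, 0, 9, 2] → max 13  < 15 ✓
[13, 0, 9, 2, 20] → max 20
[0, 9, 2, 20, 6] → max 20
4 windows satisfy the condition.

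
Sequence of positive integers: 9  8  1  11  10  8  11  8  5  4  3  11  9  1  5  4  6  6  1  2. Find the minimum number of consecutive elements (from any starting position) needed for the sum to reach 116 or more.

add 9: running sum 9 < 116
add 8: running sum 17 < 116
add 1: running sum 18 < 116
add 11: running sum 29 < 116
add 10: running sum 39 < 116
add 8: running sum 47 < 116
add 11: running sum 58 < 116
add 8: running sum 66 < 116
add 5: running sum 71 < 116
add 4: running sum 75 < 116
add 3: running sum 78 < 116
add 11: running sum 89 < 116
add 9: running sum 98 < 116
add 1: running sum 99 < 116
add 5: running sum 104 < 116
add 4: running sum 108 < 116
add 6: running sum 114 < 116
end 17: [9, 8, 1, 11, 10, 8, 11, 8, 5, 4, 3, 11, 9, 1, 5, 4, 6, 6] sum 120, len 18
end 18: [9, 8, 1, 11, 10, 8, 11, 8, 5, 4, 3, 11, 9, 1, 5, 4, 6, 6, 1] sum 121, len 19
end 19: [9, 8, 1, 11, 10, 8, 11, 8, 5, 4, 3, 11, 9, 1, 5, 4, 6, 6, 1, 2] sum 123, len 20
Shortest qualifying length: 18.

18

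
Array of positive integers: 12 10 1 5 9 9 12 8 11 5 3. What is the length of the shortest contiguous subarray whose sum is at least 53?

add 12: running sum 12 < 53
add 10: running sum 22 < 53
add 1: running sum 23 < 53
add 5: running sum 28 < 53
add 9: running sum 37 < 53
add 9: running sum 46 < 53
end 6: [12, 10, 1, 5, 9, 9, 12] sum 58, len 7
end 7: [10, 1, 5, 9, 9, 12, 8] sum 54, len 7
end 8: [5, 9, 9, 12, 8, 11] sum 54, len 6
end 9: [9, 9, 12, 8, 11, 5] sum 54, len 6
end 10: [9, 9, 12, 8, 11, 5, 3] sum 57, len 7
Shortest qualifying length: 6.

6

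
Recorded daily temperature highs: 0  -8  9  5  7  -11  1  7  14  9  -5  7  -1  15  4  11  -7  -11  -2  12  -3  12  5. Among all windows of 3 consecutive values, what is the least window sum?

Window sums for each of the 21 positions:
[0, -8, 9] → sum 1
[-8, 9, 5] → sum 6
[9, 5, 7] → sum 21
[5, 7, -11] → sum 1
[7, -11, 1] → sum -3
[-11, 1, 7] → sum -3
[1, 7, 14] → sum 22
[7, 14, 9] → sum 30
[14, 9, -5] → sum 18
[9, -5, 7] → sum 11
[-5, 7, -1] → sum 1
[7, -1, 15] → sum 21
[-1, 15, 4] → sum 18
[15, 4, 11] → sum 30
[4, 11, -7] → sum 8
[11, -7, -11] → sum -7
[-7, -11, -2] → sum -20
[-11, -2, 12] → sum -1
[-2, 12, -3] → sum 7
[12, -3, 12] → sum 21
[-3, 12, 5] → sum 14
Least of these is -20.

-20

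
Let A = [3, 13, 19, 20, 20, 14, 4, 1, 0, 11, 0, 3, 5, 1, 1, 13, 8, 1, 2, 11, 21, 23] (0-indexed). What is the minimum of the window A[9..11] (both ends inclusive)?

Elements at indices 9..11: 11, 0, 3
min(11, 0, 3) = 0

0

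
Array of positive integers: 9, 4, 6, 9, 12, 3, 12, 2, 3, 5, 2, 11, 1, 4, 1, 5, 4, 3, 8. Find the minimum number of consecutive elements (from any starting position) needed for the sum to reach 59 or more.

add 9: running sum 9 < 59
add 4: running sum 13 < 59
add 6: running sum 19 < 59
add 9: running sum 28 < 59
add 12: running sum 40 < 59
add 3: running sum 43 < 59
add 12: running sum 55 < 59
add 2: running sum 57 < 59
add 3: shortest ending here [9, 4, 6, 9, 12, 3, 12, 2, 3] sum 60, len 9
add 5: shortest ending here [9, 4, 6, 9, 12, 3, 12, 2, 3, 5] sum 65, len 10
add 2: shortest ending here [9, 4, 6, 9, 12, 3, 12, 2, 3, 5, 2] sum 67, len 11
add 11: shortest ending here [9, 12, 3, 12, 2, 3, 5, 2, 11] sum 59, len 9
add 1: shortest ending here [9, 12, 3, 12, 2, 3, 5, 2, 11, 1] sum 60, len 10
add 4: shortest ending here [9, 12, 3, 12, 2, 3, 5, 2, 11, 1, 4] sum 64, len 11
add 1: shortest ending here [9, 12, 3, 12, 2, 3, 5, 2, 11, 1, 4, 1] sum 65, len 12
add 5: shortest ending here [12, 3, 12, 2, 3, 5, 2, 11, 1, 4, 1, 5] sum 61, len 12
add 4: shortest ending here [12, 3, 12, 2, 3, 5, 2, 11, 1, 4, 1, 5, 4] sum 65, len 13
add 3: shortest ending here [12, 3, 12, 2, 3, 5, 2, 11, 1, 4, 1, 5, 4, 3] sum 68, len 14
add 8: shortest ending here [12, 2, 3, 5, 2, 11, 1, 4, 1, 5, 4, 3, 8] sum 61, len 13
Shortest qualifying length: 9.

9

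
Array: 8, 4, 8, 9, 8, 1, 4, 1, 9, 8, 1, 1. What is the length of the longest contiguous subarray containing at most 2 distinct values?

3

add 8: window [8] (1 distinct), len 1
add 4: window [8, 4] (2 distinct), len 2
add 8: window [8, 4, 8] (2 distinct), len 3
add 9: window [8, 9] (2 distinct), len 2
add 8: window [8, 9, 8] (2 distinct), len 3
add 1: window [8, 1] (2 distinct), len 2
add 4: window [1, 4] (2 distinct), len 2
add 1: window [1, 4, 1] (2 distinct), len 3
add 9: window [1, 9] (2 distinct), len 2
add 8: window [9, 8] (2 distinct), len 2
add 1: window [8, 1] (2 distinct), len 2
add 1: window [8, 1, 1] (2 distinct), len 3
Longest length with ≤2 distinct: 3.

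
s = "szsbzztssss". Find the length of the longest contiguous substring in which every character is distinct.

[s] len 1
[s, z] len 2
[z, s] len 2
[z, s, b] len 3
[s, b, z] len 3
[z] len 1
[z, t] len 2
[z, t, s] len 3
[s] len 1
[s] len 1
[s] len 1
Longest all-distinct length: 3.

3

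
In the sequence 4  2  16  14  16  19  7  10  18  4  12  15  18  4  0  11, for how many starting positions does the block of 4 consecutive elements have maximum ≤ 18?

9

[4, 2, 16, 14] → max 16  ≤ 18 ✓
[2, 16, 14, 16] → max 16  ≤ 18 ✓
[16, 14, 16, 19] → max 19
[14, 16, 19, 7] → max 19
[16, 19, 7, 10] → max 19
[19, 7, 10, 18] → max 19
[7, 10, 18, 4] → max 18  ≤ 18 ✓
[10, 18, 4, 12] → max 18  ≤ 18 ✓
[18, 4, 12, 15] → max 18  ≤ 18 ✓
[4, 12, 15, 18] → max 18  ≤ 18 ✓
[12, 15, 18, 4] → max 18  ≤ 18 ✓
[15, 18, 4, 0] → max 18  ≤ 18 ✓
[18, 4, 0, 11] → max 18  ≤ 18 ✓
9 windows satisfy the condition.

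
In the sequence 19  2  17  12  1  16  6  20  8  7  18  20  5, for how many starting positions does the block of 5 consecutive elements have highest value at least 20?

6

19 2 17 12 1 → max 19
2 17 12 1 16 → max 17
17 12 1 16 6 → max 17
12 1 16 6 20 → max 20  ≥ 20 ✓
1 16 6 20 8 → max 20  ≥ 20 ✓
16 6 20 8 7 → max 20  ≥ 20 ✓
6 20 8 7 18 → max 20  ≥ 20 ✓
20 8 7 18 20 → max 20  ≥ 20 ✓
8 7 18 20 5 → max 20  ≥ 20 ✓
6 windows satisfy the condition.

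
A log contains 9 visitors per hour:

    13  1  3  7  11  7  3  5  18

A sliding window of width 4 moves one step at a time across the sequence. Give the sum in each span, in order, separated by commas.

13 1 3 7 → sum 24
1 3 7 11 → sum 22
3 7 11 7 → sum 28
7 11 7 3 → sum 28
11 7 3 5 → sum 26
7 3 5 18 → sum 33

24, 22, 28, 28, 26, 33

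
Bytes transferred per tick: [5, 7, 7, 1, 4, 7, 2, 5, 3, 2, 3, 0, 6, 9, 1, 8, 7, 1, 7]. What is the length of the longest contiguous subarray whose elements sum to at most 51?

→ 5: sum 5, len 1
→ 7: sum 12, len 2
→ 7: sum 19, len 3
→ 1: sum 20, len 4
→ 4: sum 24, len 5
→ 7: sum 31, len 6
→ 2: sum 33, len 7
→ 5: sum 38, len 8
→ 3: sum 41, len 9
→ 2: sum 43, len 10
→ 3: sum 46, len 11
→ 0: sum 46, len 12
→ 6 (dropped 5): sum 47, len 12
→ 9 (dropped 7): sum 49, len 12
→ 1: sum 50, len 13
→ 8 (dropped 7): sum 51, len 13
→ 7 (dropped 1, 4, 7): sum 46, len 11
→ 1: sum 47, len 12
→ 7 (dropped 2, 5): sum 47, len 11
Longest length seen: 13.

13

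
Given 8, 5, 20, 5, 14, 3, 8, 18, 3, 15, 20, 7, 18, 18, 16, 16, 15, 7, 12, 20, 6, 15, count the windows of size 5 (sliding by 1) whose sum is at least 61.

10

[8, 5, 20, 5, 14] → sum 52
[5, 20, 5, 14, 3] → sum 47
[20, 5, 14, 3, 8] → sum 50
[5, 14, 3, 8, 18] → sum 48
[14, 3, 8, 18, 3] → sum 46
[3, 8, 18, 3, 15] → sum 47
[8, 18, 3, 15, 20] → sum 64  ≥ 61 ✓
[18, 3, 15, 20, 7] → sum 63  ≥ 61 ✓
[3, 15, 20, 7, 18] → sum 63  ≥ 61 ✓
[15, 20, 7, 18, 18] → sum 78  ≥ 61 ✓
[20, 7, 18, 18, 16] → sum 79  ≥ 61 ✓
[7, 18, 18, 16, 16] → sum 75  ≥ 61 ✓
[18, 18, 16, 16, 15] → sum 83  ≥ 61 ✓
[18, 16, 16, 15, 7] → sum 72  ≥ 61 ✓
[16, 16, 15, 7, 12] → sum 66  ≥ 61 ✓
[16, 15, 7, 12, 20] → sum 70  ≥ 61 ✓
[15, 7, 12, 20, 6] → sum 60
[7, 12, 20, 6, 15] → sum 60
10 windows satisfy the condition.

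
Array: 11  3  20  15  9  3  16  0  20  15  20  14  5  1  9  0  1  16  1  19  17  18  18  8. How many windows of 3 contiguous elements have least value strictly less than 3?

11

[11, 3, 20] → min 3
[3, 20, 15] → min 3
[20, 15, 9] → min 9
[15, 9, 3] → min 3
[9, 3, 16] → min 3
[3, 16, 0] → min 0  < 3 ✓
[16, 0, 20] → min 0  < 3 ✓
[0, 20, 15] → min 0  < 3 ✓
[20, 15, 20] → min 15
[15, 20, 14] → min 14
[20, 14, 5] → min 5
[14, 5, 1] → min 1  < 3 ✓
[5, 1, 9] → min 1  < 3 ✓
[1, 9, 0] → min 0  < 3 ✓
[9, 0, 1] → min 0  < 3 ✓
[0, 1, 16] → min 0  < 3 ✓
[1, 16, 1] → min 1  < 3 ✓
[16, 1, 19] → min 1  < 3 ✓
[1, 19, 17] → min 1  < 3 ✓
[19, 17, 18] → min 17
[17, 18, 18] → min 17
[18, 18, 8] → min 8
11 windows satisfy the condition.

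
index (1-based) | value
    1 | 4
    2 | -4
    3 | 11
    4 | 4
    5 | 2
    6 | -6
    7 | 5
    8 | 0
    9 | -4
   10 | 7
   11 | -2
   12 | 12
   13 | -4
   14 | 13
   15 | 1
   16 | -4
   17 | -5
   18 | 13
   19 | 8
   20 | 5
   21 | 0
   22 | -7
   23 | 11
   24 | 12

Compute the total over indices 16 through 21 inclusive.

Elements at indices 16..21: -4, -5, 13, 8, 5, 0
sum(-4, -5, 13, 8, 5, 0) = 17

17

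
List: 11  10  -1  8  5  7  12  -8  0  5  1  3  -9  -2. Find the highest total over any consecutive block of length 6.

(11, 10, -1, 8, 5, 7) → sum 40
(10, -1, 8, 5, 7, 12) → sum 41
(-1, 8, 5, 7, 12, -8) → sum 23
(8, 5, 7, 12, -8, 0) → sum 24
(5, 7, 12, -8, 0, 5) → sum 21
(7, 12, -8, 0, 5, 1) → sum 17
(12, -8, 0, 5, 1, 3) → sum 13
(-8, 0, 5, 1, 3, -9) → sum -8
(0, 5, 1, 3, -9, -2) → sum -2
Highest of these is 41.

41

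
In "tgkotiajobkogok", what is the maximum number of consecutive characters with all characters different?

7

add t: [t] len 1
add g: [t, g] len 2
add k: [t, g, k] len 3
add o: [t, g, k, o] len 4
add t (repeat t, move left end past it): [g, k, o, t] len 4
add i: [g, k, o, t, i] len 5
add a: [g, k, o, t, i, a] len 6
add j: [g, k, o, t, i, a, j] len 7
add o (repeat o, move left end past it): [t, i, a, j, o] len 5
add b: [t, i, a, j, o, b] len 6
add k: [t, i, a, j, o, b, k] len 7
add o (repeat o, move left end past it): [b, k, o] len 3
add g: [b, k, o, g] len 4
add o (repeat o, move left end past it): [g, o] len 2
add k: [g, o, k] len 3
Longest all-distinct length: 7.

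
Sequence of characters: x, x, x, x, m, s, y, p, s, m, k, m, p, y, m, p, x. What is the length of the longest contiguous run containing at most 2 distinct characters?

5

[x] 1 distinct, len 1
[x, x] 1 distinct, len 2
[x, x, x] 1 distinct, len 3
[x, x, x, x] 1 distinct, len 4
[x, x, x, x, m] 2 distinct, len 5
[m, s] 2 distinct, len 2
[s, y] 2 distinct, len 2
[y, p] 2 distinct, len 2
[p, s] 2 distinct, len 2
[s, m] 2 distinct, len 2
[m, k] 2 distinct, len 2
[m, k, m] 2 distinct, len 3
[m, p] 2 distinct, len 2
[p, y] 2 distinct, len 2
[y, m] 2 distinct, len 2
[m, p] 2 distinct, len 2
[p, x] 2 distinct, len 2
Longest length with ≤2 distinct: 5.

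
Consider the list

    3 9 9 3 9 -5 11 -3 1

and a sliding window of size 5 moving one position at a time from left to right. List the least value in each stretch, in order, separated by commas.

3, -5, -5, -5, -5

Sliding a size-5 window across the 9 values:
[3, 9, 9, 3, 9] → min 3
[9, 9, 3, 9, -5] → min -5
[9, 3, 9, -5, 11] → min -5
[3, 9, -5, 11, -3] → min -5
[9, -5, 11, -3, 1] → min -5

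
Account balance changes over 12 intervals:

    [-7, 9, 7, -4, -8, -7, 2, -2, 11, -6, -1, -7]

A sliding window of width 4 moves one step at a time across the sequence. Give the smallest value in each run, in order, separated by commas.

-7, -8, -8, -8, -8, -7, -6, -6, -7

-7 9 7 -4 → min -7
9 7 -4 -8 → min -8
7 -4 -8 -7 → min -8
-4 -8 -7 2 → min -8
-8 -7 2 -2 → min -8
-7 2 -2 11 → min -7
2 -2 11 -6 → min -6
-2 11 -6 -1 → min -6
11 -6 -1 -7 → min -7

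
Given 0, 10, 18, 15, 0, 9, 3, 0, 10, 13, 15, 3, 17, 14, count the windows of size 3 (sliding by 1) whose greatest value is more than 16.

5

0 10 18 → max 18  > 16 ✓
10 18 15 → max 18  > 16 ✓
18 15 0 → max 18  > 16 ✓
15 0 9 → max 15
0 9 3 → max 9
9 3 0 → max 9
3 0 10 → max 10
0 10 13 → max 13
10 13 15 → max 15
13 15 3 → max 15
15 3 17 → max 17  > 16 ✓
3 17 14 → max 17  > 16 ✓
5 windows satisfy the condition.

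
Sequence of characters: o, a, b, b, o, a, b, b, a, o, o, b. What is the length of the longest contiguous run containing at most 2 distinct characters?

[o] 1 distinct, len 1
[o, a] 2 distinct, len 2
[a, b] 2 distinct, len 2
[a, b, b] 2 distinct, len 3
[b, b, o] 2 distinct, len 3
[o, a] 2 distinct, len 2
[a, b] 2 distinct, len 2
[a, b, b] 2 distinct, len 3
[a, b, b, a] 2 distinct, len 4
[a, o] 2 distinct, len 2
[a, o, o] 2 distinct, len 3
[o, o, b] 2 distinct, len 3
Longest length with ≤2 distinct: 4.

4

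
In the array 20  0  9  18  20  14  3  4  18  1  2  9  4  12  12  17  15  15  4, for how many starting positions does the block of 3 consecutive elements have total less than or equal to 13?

(20, 0, 9) → sum 29
(0, 9, 18) → sum 27
(9, 18, 20) → sum 47
(18, 20, 14) → sum 52
(20, 14, 3) → sum 37
(14, 3, 4) → sum 21
(3, 4, 18) → sum 25
(4, 18, 1) → sum 23
(18, 1, 2) → sum 21
(1, 2, 9) → sum 12  ≤ 13 ✓
(2, 9, 4) → sum 15
(9, 4, 12) → sum 25
(4, 12, 12) → sum 28
(12, 12, 17) → sum 41
(12, 17, 15) → sum 44
(17, 15, 15) → sum 47
(15, 15, 4) → sum 34
1 window satisfy the condition.

1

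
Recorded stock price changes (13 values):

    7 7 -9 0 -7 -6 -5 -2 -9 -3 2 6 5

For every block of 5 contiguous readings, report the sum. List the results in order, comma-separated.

7 7 -9 0 -7 → sum -2
7 -9 0 -7 -6 → sum -15
-9 0 -7 -6 -5 → sum -27
0 -7 -6 -5 -2 → sum -20
-7 -6 -5 -2 -9 → sum -29
-6 -5 -2 -9 -3 → sum -25
-5 -2 -9 -3 2 → sum -17
-2 -9 -3 2 6 → sum -6
-9 -3 2 6 5 → sum 1

-2, -15, -27, -20, -29, -25, -17, -6, 1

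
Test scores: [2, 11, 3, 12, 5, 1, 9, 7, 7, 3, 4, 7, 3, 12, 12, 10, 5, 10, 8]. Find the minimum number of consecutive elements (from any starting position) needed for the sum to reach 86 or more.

add 2: running sum 2 < 86
add 11: running sum 13 < 86
add 3: running sum 16 < 86
add 12: running sum 28 < 86
add 5: running sum 33 < 86
add 1: running sum 34 < 86
add 9: running sum 43 < 86
add 7: running sum 50 < 86
add 7: running sum 57 < 86
add 3: running sum 60 < 86
add 4: running sum 64 < 86
add 7: running sum 71 < 86
add 3: running sum 74 < 86
end 13: [2, 11, 3, 12, 5, 1, 9, 7, 7, 3, 4, 7, 3, 12] sum 86, len 14
end 14: [11, 3, 12, 5, 1, 9, 7, 7, 3, 4, 7, 3, 12, 12] sum 96, len 14
end 15: [12, 5, 1, 9, 7, 7, 3, 4, 7, 3, 12, 12, 10] sum 92, len 13
end 16: [12, 5, 1, 9, 7, 7, 3, 4, 7, 3, 12, 12, 10, 5] sum 97, len 14
end 17: [9, 7, 7, 3, 4, 7, 3, 12, 12, 10, 5, 10] sum 89, len 12
end 18: [7, 7, 3, 4, 7, 3, 12, 12, 10, 5, 10, 8] sum 88, len 12
Shortest qualifying length: 12.

12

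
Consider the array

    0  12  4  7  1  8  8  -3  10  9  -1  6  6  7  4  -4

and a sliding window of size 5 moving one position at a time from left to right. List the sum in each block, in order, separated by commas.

24, 32, 28, 21, 24, 32, 23, 21, 30, 27, 22, 19

0 12 4 7 1 → sum 24
12 4 7 1 8 → sum 32
4 7 1 8 8 → sum 28
7 1 8 8 -3 → sum 21
1 8 8 -3 10 → sum 24
8 8 -3 10 9 → sum 32
8 -3 10 9 -1 → sum 23
-3 10 9 -1 6 → sum 21
10 9 -1 6 6 → sum 30
9 -1 6 6 7 → sum 27
-1 6 6 7 4 → sum 22
6 6 7 4 -4 → sum 19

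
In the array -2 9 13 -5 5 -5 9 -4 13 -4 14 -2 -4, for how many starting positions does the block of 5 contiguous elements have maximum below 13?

-2 9 13 -5 5 → max 13
9 13 -5 5 -5 → max 13
13 -5 5 -5 9 → max 13
-5 5 -5 9 -4 → max 9  < 13 ✓
5 -5 9 -4 13 → max 13
-5 9 -4 13 -4 → max 13
9 -4 13 -4 14 → max 14
-4 13 -4 14 -2 → max 14
13 -4 14 -2 -4 → max 14
1 window satisfy the condition.

1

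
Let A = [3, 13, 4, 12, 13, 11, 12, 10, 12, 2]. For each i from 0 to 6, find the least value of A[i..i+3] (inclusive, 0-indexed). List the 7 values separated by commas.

3, 4, 4, 11, 10, 10, 2

(3, 13, 4, 12) → min 3
(13, 4, 12, 13) → min 4
(4, 12, 13, 11) → min 4
(12, 13, 11, 12) → min 11
(13, 11, 12, 10) → min 10
(11, 12, 10, 12) → min 10
(12, 10, 12, 2) → min 2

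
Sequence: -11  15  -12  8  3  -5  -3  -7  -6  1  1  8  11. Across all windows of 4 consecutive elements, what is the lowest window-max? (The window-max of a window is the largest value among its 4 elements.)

Each size-4 window and its max:
(-11, 15, -12, 8) → max 15
(15, -12, 8, 3) → max 15
(-12, 8, 3, -5) → max 8
(8, 3, -5, -3) → max 8
(3, -5, -3, -7) → max 3
(-5, -3, -7, -6) → max -3
(-3, -7, -6, 1) → max 1
(-7, -6, 1, 1) → max 1
(-6, 1, 1, 8) → max 8
(1, 1, 8, 11) → max 11
Lowest of these is -3.

-3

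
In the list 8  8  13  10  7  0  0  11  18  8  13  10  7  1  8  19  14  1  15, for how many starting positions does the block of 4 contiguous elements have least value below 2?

11

(8, 8, 13, 10) → min 8
(8, 13, 10, 7) → min 7
(13, 10, 7, 0) → min 0  < 2 ✓
(10, 7, 0, 0) → min 0  < 2 ✓
(7, 0, 0, 11) → min 0  < 2 ✓
(0, 0, 11, 18) → min 0  < 2 ✓
(0, 11, 18, 8) → min 0  < 2 ✓
(11, 18, 8, 13) → min 8
(18, 8, 13, 10) → min 8
(8, 13, 10, 7) → min 7
(13, 10, 7, 1) → min 1  < 2 ✓
(10, 7, 1, 8) → min 1  < 2 ✓
(7, 1, 8, 19) → min 1  < 2 ✓
(1, 8, 19, 14) → min 1  < 2 ✓
(8, 19, 14, 1) → min 1  < 2 ✓
(19, 14, 1, 15) → min 1  < 2 ✓
11 windows satisfy the condition.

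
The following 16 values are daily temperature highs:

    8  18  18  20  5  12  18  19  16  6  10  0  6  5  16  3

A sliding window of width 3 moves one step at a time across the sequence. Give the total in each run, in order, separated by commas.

[8, 18, 18] → sum 44
[18, 18, 20] → sum 56
[18, 20, 5] → sum 43
[20, 5, 12] → sum 37
[5, 12, 18] → sum 35
[12, 18, 19] → sum 49
[18, 19, 16] → sum 53
[19, 16, 6] → sum 41
[16, 6, 10] → sum 32
[6, 10, 0] → sum 16
[10, 0, 6] → sum 16
[0, 6, 5] → sum 11
[6, 5, 16] → sum 27
[5, 16, 3] → sum 24

44, 56, 43, 37, 35, 49, 53, 41, 32, 16, 16, 11, 27, 24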